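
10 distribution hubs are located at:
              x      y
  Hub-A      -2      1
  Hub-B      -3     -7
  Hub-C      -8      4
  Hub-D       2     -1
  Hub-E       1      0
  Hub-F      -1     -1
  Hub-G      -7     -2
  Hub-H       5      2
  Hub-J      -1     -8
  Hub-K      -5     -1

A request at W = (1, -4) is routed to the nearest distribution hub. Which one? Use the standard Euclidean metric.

Hub-D

Squared Euclidean distances:
d²(W, Hub-A) = 9 + 25 = 34
d²(W, Hub-B) = 16 + 9 = 25
d²(W, Hub-C) = 81 + 64 = 145
d²(W, Hub-D) = 1 + 9 = 10
d²(W, Hub-E) = 0 + 16 = 16
d²(W, Hub-F) = 4 + 9 = 13
d²(W, Hub-G) = 64 + 4 = 68
d²(W, Hub-H) = 16 + 36 = 52
d²(W, Hub-J) = 4 + 16 = 20
d²(W, Hub-K) = 36 + 9 = 45
The smallest is to Hub-D, so W lies in the Voronoi region of Hub-D.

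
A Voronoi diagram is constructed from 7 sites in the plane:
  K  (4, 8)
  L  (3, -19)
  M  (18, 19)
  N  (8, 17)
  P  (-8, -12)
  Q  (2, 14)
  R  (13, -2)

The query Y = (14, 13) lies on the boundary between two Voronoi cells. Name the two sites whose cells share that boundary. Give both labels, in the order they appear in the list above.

M and N

Squared distances from Y to each site:
|YK|² = (14−4)² + (13−8)² = 100 + 25 = 125
|YL|² = (14−3)² + (13−(-19))² = 121 + 1024 = 1145
|YM|² = (14−18)² + (13−19)² = 16 + 36 = 52
|YN|² = (14−8)² + (13−17)² = 36 + 16 = 52
|YP|² = (14−(-8))² + (13−(-12))² = 484 + 625 = 1109
|YQ|² = (14−2)² + (13−14)² = 144 + 1 = 145
|YR|² = (14−13)² + (13−(-2))² = 1 + 225 = 226
Y is equidistant from M and N (both at squared distance 52), and every other site is strictly farther — so Y lies on the M–N Voronoi edge.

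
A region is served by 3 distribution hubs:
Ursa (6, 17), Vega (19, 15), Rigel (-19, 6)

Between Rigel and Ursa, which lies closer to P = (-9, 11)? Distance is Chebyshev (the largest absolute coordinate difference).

Rigel

d(P, Rigel) = max(10, 5) = 10
d(P, Ursa) = max(15, 6) = 15
10 < 15, so Rigel is closer.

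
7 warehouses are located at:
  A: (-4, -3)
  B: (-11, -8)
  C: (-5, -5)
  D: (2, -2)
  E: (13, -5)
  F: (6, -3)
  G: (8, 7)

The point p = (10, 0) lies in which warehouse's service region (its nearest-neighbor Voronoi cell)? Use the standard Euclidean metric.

Since √ is increasing, it suffices to compare squared distances:
|pA|² = (10−(-4))² + (0−(-3))² = 196 + 9 = 205
|pB|² = (10−(-11))² + (0−(-8))² = 441 + 64 = 505
|pC|² = (10−(-5))² + (0−(-5))² = 225 + 25 = 250
|pD|² = (10−2)² + (0−(-2))² = 64 + 4 = 68
|pE|² = (10−13)² + (0−(-5))² = 9 + 25 = 34
|pF|² = (10−6)² + (0−(-3))² = 16 + 9 = 25
|pG|² = (10−8)² + (0−7)² = 4 + 49 = 53
Minimum is at F.

F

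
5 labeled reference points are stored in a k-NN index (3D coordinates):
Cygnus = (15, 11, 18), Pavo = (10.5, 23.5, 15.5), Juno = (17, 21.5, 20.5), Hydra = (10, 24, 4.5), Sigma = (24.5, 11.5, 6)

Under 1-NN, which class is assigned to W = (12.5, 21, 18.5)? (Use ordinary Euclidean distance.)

Compare squared distances (the ordering matches that of the actual distances):
d²(W, Cygnus) = (12.5−15)² + (21−11)² + (18.5−18)² = 6.25 + 100 + 0.25 = 106.5
d²(W, Pavo) = (12.5−10.5)² + (21−23.5)² + (18.5−15.5)² = 4 + 6.25 + 9 = 19.25
d²(W, Juno) = (12.5−17)² + (21−21.5)² + (18.5−20.5)² = 20.25 + 0.25 + 4 = 24.5
d²(W, Hydra) = (12.5−10)² + (21−24)² + (18.5−4.5)² = 6.25 + 9 + 196 = 211.25
d²(W, Sigma) = (12.5−24.5)² + (21−11.5)² + (18.5−6)² = 144 + 90.25 + 156.25 = 390.5
Pavo is nearest.

Pavo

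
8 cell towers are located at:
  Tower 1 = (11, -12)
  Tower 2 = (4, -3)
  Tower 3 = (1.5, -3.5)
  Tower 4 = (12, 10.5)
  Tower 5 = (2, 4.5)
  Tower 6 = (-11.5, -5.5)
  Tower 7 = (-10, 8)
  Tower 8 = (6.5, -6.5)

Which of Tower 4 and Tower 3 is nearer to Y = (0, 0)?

Compare squared distances:
d²(Y, Tower 4) = (0−12)² + (0−10.5)² = 144 + 110.25 = 254.25
d²(Y, Tower 3) = (0−1.5)² + (0−(-3.5))² = 2.25 + 12.25 = 14.5
254.25 > 14.5, so Tower 3 is closer.

Tower 3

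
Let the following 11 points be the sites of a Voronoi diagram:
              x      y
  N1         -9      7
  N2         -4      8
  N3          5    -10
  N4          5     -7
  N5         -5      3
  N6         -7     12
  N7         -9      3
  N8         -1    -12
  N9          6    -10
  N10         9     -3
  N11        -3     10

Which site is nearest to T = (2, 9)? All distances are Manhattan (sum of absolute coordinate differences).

d(T,N1) = |2−(-9)| + |9−7| = 11 + 2 = 13
d(T,N2) = |2−(-4)| + |9−8| = 6 + 1 = 7
d(T,N3) = |2−5| + |9−(-10)| = 3 + 19 = 22
d(T,N4) = |2−5| + |9−(-7)| = 3 + 16 = 19
d(T,N5) = |2−(-5)| + |9−3| = 7 + 6 = 13
d(T,N6) = |2−(-7)| + |9−12| = 9 + 3 = 12
d(T,N7) = |2−(-9)| + |9−3| = 11 + 6 = 17
d(T,N8) = |2−(-1)| + |9−(-12)| = 3 + 21 = 24
d(T,N9) = |2−6| + |9−(-10)| = 4 + 19 = 23
d(T, N10) = |2−9| + |9−(-3)| = 7 + 12 = 19
d(T, N11) = |2−(-3)| + |9−10| = 5 + 1 = 6
Minimum is at N11.

N11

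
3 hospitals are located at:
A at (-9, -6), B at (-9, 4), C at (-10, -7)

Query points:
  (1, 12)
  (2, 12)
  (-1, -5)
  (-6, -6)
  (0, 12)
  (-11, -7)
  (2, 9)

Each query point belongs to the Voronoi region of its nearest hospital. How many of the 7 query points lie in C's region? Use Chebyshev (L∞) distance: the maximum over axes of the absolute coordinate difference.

(1, 12) — d to each: A:18, B:10, C:19 → nearest is B
(2, 12) — d to each: A:18, B:11, C:19 → nearest is B
(-1, -5) — d to each: A:8, B:9, C:9 → nearest is A
(-6, -6) — d to each: A:3, B:10, C:4 → nearest is A
(0, 12) — d to each: A:18, B:9, C:19 → nearest is B
(-11, -7) — d to each: A:2, B:11, C:1 → nearest is C
(2, 9) — d to each: A:15, B:11, C:16 → nearest is B
1 of the 7 points has C as nearest.

1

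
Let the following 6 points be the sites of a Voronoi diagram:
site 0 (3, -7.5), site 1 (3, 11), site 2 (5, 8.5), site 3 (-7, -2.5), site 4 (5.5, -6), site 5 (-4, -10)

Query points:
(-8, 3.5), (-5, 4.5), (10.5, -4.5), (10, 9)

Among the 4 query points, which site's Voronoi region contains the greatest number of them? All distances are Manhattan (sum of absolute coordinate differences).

(-8, 3.5) — d to each: site 0:22, site 1:18.5, site 2:18, site 3:7, site 4:23, site 5:17.5 → nearest is site 3
(-5, 4.5) — d to each: site 0:20, site 1:14.5, site 2:14, site 3:9, site 4:21, site 5:15.5 → nearest is site 3
(10.5, -4.5) — d to each: site 0:10.5, site 1:23, site 2:18.5, site 3:19.5, site 4:6.5, site 5:20 → nearest is site 4
(10, 9) — d to each: site 0:23.5, site 1:9, site 2:5.5, site 3:28.5, site 4:19.5, site 5:33 → nearest is site 2
Tally — site 2:1, site 3:2, site 4:1. site 3 captures the most (2).

site 3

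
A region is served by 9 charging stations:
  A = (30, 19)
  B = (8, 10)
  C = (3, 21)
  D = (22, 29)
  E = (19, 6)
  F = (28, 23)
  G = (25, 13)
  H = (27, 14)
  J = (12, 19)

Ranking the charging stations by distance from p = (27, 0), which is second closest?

G

Squared Euclidean distances:
|pA|² = (27−30)² + (0−19)² = 9 + 361 = 370
|pB|² = (27−8)² + (0−10)² = 361 + 100 = 461
|pC|² = (27−3)² + (0−21)² = 576 + 441 = 1017
|pD|² = (27−22)² + (0−29)² = 25 + 841 = 866
|pE|² = (27−19)² + (0−6)² = 64 + 36 = 100
|pF|² = (27−28)² + (0−23)² = 1 + 529 = 530
|pG|² = (27−25)² + (0−13)² = 4 + 169 = 173
|pH|² = (27−27)² + (0−14)² = 0 + 196 = 196
|pJ|² = (27−12)² + (0−19)² = 225 + 361 = 586
Sorted ascending: E, G, H, … — the second-nearest is G.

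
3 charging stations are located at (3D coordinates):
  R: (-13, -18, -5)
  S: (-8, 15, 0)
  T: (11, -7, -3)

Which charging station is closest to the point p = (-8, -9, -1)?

R

Since √ is increasing, it suffices to compare squared distances:
|pR|² = (-8−(-13))² + (-9−(-18))² + (-1−(-5))² = 25 + 81 + 16 = 122
|pS|² = (-8−(-8))² + (-9−15)² + (-1−0)² = 0 + 576 + 1 = 577
|pT|² = (-8−11)² + (-9−(-7))² + (-1−(-3))² = 361 + 4 + 4 = 369
The smallest is to R, so p lies in the Voronoi region of R.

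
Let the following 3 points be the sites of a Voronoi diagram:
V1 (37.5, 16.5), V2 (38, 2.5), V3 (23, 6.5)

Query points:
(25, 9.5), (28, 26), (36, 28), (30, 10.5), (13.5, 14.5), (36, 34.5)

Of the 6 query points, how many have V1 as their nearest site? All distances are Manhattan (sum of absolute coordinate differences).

3

(25, 9.5) — d to each: V1:19.5, V2:20, V3:5 → nearest is V3
(28, 26) — d to each: V1:19, V2:33.5, V3:24.5 → nearest is V1
(36, 28) — d to each: V1:13, V2:27.5, V3:34.5 → nearest is V1
(30, 10.5) — d to each: V1:13.5, V2:16, V3:11 → nearest is V3
(13.5, 14.5) — d to each: V1:26, V2:36.5, V3:17.5 → nearest is V3
(36, 34.5) — d to each: V1:19.5, V2:34, V3:41 → nearest is V1
3 of the 6 points have V1 as nearest.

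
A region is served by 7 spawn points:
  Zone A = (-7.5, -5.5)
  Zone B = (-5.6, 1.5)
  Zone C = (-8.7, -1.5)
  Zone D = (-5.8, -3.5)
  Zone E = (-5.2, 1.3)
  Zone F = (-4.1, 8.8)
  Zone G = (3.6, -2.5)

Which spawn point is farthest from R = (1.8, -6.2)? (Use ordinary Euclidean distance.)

Zone F

Compare squared distances (the ordering matches that of the actual distances):
d²(R, Zone A) = (1.8−(-7.5))² + (-6.2−(-5.5))² = 86.49 + 0.49 = 86.98
d²(R, Zone B) = (1.8−(-5.6))² + (-6.2−1.5)² = 54.76 + 59.29 = 114.05
d²(R, Zone C) = (1.8−(-8.7))² + (-6.2−(-1.5))² = 110.25 + 22.09 = 132.34
d²(R, Zone D) = (1.8−(-5.8))² + (-6.2−(-3.5))² = 57.76 + 7.29 = 65.05
d²(R, Zone E) = (1.8−(-5.2))² + (-6.2−1.3)² = 49 + 56.25 = 105.25
d²(R, Zone F) = (1.8−(-4.1))² + (-6.2−8.8)² = 34.81 + 225 = 259.81
d²(R, Zone G) = (1.8−3.6)² + (-6.2−(-2.5))² = 3.24 + 13.69 = 16.93
The largest is to Zone F.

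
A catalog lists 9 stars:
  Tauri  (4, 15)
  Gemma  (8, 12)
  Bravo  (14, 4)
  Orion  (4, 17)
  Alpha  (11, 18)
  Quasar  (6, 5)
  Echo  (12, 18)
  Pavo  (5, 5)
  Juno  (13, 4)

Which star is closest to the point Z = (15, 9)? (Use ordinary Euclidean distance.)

Bravo

Compare squared distances (the ordering matches that of the actual distances):
d²(Z, Tauri) = 121 + 36 = 157
d²(Z, Gemma) = 49 + 9 = 58
d²(Z, Bravo) = 1 + 25 = 26
d²(Z, Orion) = 121 + 64 = 185
d²(Z, Alpha) = 16 + 81 = 97
d²(Z, Quasar) = 81 + 16 = 97
d²(Z, Echo) = 9 + 81 = 90
d²(Z, Pavo) = 100 + 16 = 116
d²(Z, Juno) = 4 + 25 = 29
The smallest is to Bravo, so Z lies in the Voronoi region of Bravo.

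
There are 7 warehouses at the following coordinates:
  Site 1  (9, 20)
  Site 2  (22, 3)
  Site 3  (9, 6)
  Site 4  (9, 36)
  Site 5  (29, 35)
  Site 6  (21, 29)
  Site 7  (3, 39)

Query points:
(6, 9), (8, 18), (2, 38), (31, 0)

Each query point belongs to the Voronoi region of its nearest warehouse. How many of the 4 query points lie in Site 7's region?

(6, 9) — d² to each: Site 1:130, Site 2:292, Site 3:18, Site 4:738, Site 5:1205, Site 6:625, Site 7:909 → nearest is Site 3
(8, 18) — d² to each: Site 1:5, Site 2:421, Site 3:145, Site 4:325, Site 5:730, Site 6:290, Site 7:466 → nearest is Site 1
(2, 38) — d² to each: Site 1:373, Site 2:1625, Site 3:1073, Site 4:53, Site 5:738, Site 6:442, Site 7:2 → nearest is Site 7
(31, 0) — d² to each: Site 1:884, Site 2:90, Site 3:520, Site 4:1780, Site 5:1229, Site 6:941, Site 7:2305 → nearest is Site 2
1 of the 4 points has Site 7 as nearest.

1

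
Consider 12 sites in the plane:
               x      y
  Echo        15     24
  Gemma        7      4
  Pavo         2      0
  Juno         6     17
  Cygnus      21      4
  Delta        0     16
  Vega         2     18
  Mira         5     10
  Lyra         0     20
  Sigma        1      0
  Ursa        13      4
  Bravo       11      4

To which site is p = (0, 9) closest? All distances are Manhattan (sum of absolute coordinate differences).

Mira

d(p, Echo) = 15 + 15 = 30
d(p, Gemma) = 7 + 5 = 12
d(p, Pavo) = 2 + 9 = 11
d(p, Juno) = 6 + 8 = 14
d(p, Cygnus) = 21 + 5 = 26
d(p, Delta) = 0 + 7 = 7
d(p, Vega) = 2 + 9 = 11
d(p, Mira) = 5 + 1 = 6
d(p, Lyra) = 0 + 11 = 11
d(p, Sigma) = 1 + 9 = 10
d(p, Ursa) = 13 + 5 = 18
d(p, Bravo) = 11 + 5 = 16
Minimum is at Mira.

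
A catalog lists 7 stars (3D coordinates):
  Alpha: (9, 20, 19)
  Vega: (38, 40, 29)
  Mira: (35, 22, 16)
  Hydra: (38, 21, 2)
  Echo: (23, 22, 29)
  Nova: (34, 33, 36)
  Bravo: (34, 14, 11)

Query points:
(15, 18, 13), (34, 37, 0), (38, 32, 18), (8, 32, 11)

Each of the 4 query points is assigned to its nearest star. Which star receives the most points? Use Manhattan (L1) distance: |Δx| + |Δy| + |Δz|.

(15, 18, 13) — d to each: Alpha:14, Vega:61, Mira:27, Hydra:37, Echo:28, Nova:57, Bravo:25 → nearest is Alpha
(34, 37, 0) — d to each: Alpha:61, Vega:36, Mira:32, Hydra:22, Echo:55, Nova:40, Bravo:34 → nearest is Hydra
(38, 32, 18) — d to each: Alpha:42, Vega:19, Mira:15, Hydra:27, Echo:36, Nova:23, Bravo:29 → nearest is Mira
(8, 32, 11) — d to each: Alpha:21, Vega:56, Mira:42, Hydra:50, Echo:43, Nova:52, Bravo:44 → nearest is Alpha
Tally — Alpha:2, Mira:1, Hydra:1. Alpha captures the most (2).

Alpha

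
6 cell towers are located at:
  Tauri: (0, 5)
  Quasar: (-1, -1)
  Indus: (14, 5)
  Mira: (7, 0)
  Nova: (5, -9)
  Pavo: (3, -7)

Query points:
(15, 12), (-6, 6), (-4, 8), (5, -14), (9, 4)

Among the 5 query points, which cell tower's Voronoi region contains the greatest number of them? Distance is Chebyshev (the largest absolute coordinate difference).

Tauri

(15, 12) — d to each: Tauri:15, Quasar:16, Indus:7, Mira:12, Nova:21, Pavo:19 → nearest is Indus
(-6, 6) — d to each: Tauri:6, Quasar:7, Indus:20, Mira:13, Nova:15, Pavo:13 → nearest is Tauri
(-4, 8) — d to each: Tauri:4, Quasar:9, Indus:18, Mira:11, Nova:17, Pavo:15 → nearest is Tauri
(5, -14) — d to each: Tauri:19, Quasar:13, Indus:19, Mira:14, Nova:5, Pavo:7 → nearest is Nova
(9, 4) — d to each: Tauri:9, Quasar:10, Indus:5, Mira:4, Nova:13, Pavo:11 → nearest is Mira
Tally — Tauri:2, Indus:1, Mira:1, Nova:1. Tauri captures the most (2).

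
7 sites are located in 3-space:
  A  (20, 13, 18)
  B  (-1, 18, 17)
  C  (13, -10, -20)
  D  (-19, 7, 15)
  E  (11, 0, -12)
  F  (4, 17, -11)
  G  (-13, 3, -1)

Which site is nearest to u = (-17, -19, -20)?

G

Compare squared distances (the ordering matches that of the actual distances):
|uA|² = (-17−20)² + (-19−13)² + (-20−18)² = 1369 + 1024 + 1444 = 3837
|uB|² = (-17−(-1))² + (-19−18)² + (-20−17)² = 256 + 1369 + 1369 = 2994
|uC|² = (-17−13)² + (-19−(-10))² + (-20−(-20))² = 900 + 81 + 0 = 981
|uD|² = (-17−(-19))² + (-19−7)² + (-20−15)² = 4 + 676 + 1225 = 1905
|uE|² = (-17−11)² + (-19−0)² + (-20−(-12))² = 784 + 361 + 64 = 1209
|uF|² = (-17−4)² + (-19−17)² + (-20−(-11))² = 441 + 1296 + 81 = 1818
|uG|² = (-17−(-13))² + (-19−3)² + (-20−(-1))² = 16 + 484 + 361 = 861
The smallest is to G, so u lies in the Voronoi region of G.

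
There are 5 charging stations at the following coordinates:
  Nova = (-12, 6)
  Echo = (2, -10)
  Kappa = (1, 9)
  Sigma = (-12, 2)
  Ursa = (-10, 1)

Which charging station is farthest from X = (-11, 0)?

Compare squared distances (the ordering matches that of the actual distances):
d²(X, Nova) = (-11−(-12))² + (0−6)² = 1 + 36 = 37
d²(X, Echo) = (-11−2)² + (0−(-10))² = 169 + 100 = 269
d²(X, Kappa) = (-11−1)² + (0−9)² = 144 + 81 = 225
d²(X, Sigma) = (-11−(-12))² + (0−2)² = 1 + 4 = 5
d²(X, Ursa) = (-11−(-10))² + (0−1)² = 1 + 1 = 2
The largest is to Echo.

Echo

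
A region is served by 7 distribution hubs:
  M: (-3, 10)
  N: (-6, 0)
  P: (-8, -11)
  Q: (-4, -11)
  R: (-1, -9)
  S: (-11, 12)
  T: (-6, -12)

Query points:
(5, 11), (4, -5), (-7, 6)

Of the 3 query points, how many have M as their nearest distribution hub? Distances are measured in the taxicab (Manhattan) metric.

1

(5, 11) — d to each: M:9, N:22, P:35, Q:31, R:26, S:17, T:34 → nearest is M
(4, -5) — d to each: M:22, N:15, P:18, Q:14, R:9, S:32, T:17 → nearest is R
(-7, 6) — d to each: M:8, N:7, P:18, Q:20, R:21, S:10, T:19 → nearest is N
1 of the 3 points has M as nearest.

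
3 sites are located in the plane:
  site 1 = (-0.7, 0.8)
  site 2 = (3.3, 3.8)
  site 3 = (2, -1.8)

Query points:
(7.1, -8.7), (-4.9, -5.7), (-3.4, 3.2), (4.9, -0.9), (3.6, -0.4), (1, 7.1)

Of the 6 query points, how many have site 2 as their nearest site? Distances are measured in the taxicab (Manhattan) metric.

(7.1, -8.7) — d to each: site 1:17.3, site 2:16.3, site 3:12 → nearest is site 3
(-4.9, -5.7) — d to each: site 1:10.7, site 2:17.7, site 3:10.8 → nearest is site 1
(-3.4, 3.2) — d to each: site 1:5.1, site 2:7.3, site 3:10.4 → nearest is site 1
(4.9, -0.9) — d to each: site 1:7.3, site 2:6.3, site 3:3.8 → nearest is site 3
(3.6, -0.4) — d to each: site 1:5.5, site 2:4.5, site 3:3 → nearest is site 3
(1, 7.1) — d to each: site 1:8, site 2:5.6, site 3:9.9 → nearest is site 2
1 of the 6 points has site 2 as nearest.

1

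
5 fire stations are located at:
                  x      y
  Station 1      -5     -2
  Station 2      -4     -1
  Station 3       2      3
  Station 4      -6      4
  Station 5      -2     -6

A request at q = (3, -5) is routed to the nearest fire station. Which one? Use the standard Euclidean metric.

Squared Euclidean distances:
d²(q, Station 1) = (3−(-5))² + (-5−(-2))² = 64 + 9 = 73
d²(q, Station 2) = (3−(-4))² + (-5−(-1))² = 49 + 16 = 65
d²(q, Station 3) = (3−2)² + (-5−3)² = 1 + 64 = 65
d²(q, Station 4) = (3−(-6))² + (-5−4)² = 81 + 81 = 162
d²(q, Station 5) = (3−(-2))² + (-5−(-6))² = 25 + 1 = 26
The smallest is to Station 5, so q lies in the Voronoi region of Station 5.

Station 5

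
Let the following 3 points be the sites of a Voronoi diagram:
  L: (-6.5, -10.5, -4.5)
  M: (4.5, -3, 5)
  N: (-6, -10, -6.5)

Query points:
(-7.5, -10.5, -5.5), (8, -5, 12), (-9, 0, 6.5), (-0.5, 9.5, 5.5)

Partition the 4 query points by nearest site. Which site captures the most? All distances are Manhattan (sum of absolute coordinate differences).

M

(-7.5, -10.5, -5.5) — d to each: L:2, M:30, N:3 → nearest is L
(8, -5, 12) — d to each: L:36.5, M:12.5, N:37.5 → nearest is M
(-9, 0, 6.5) — d to each: L:24, M:18, N:26 → nearest is M
(-0.5, 9.5, 5.5) — d to each: L:36, M:18, N:37 → nearest is M
Tally — L:1, M:3. M captures the most (3).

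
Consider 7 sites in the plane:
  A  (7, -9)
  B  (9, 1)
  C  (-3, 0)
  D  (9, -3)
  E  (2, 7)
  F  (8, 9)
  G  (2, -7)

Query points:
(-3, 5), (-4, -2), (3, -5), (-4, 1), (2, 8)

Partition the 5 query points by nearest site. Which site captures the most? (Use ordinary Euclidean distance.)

(-3, 5) — d² to each: A:296, B:160, C:25, D:208, E:29, F:137, G:169 → nearest is C
(-4, -2) — d² to each: A:170, B:178, C:5, D:170, E:117, F:265, G:61 → nearest is C
(3, -5) — d² to each: A:32, B:72, C:61, D:40, E:145, F:221, G:5 → nearest is G
(-4, 1) — d² to each: A:221, B:169, C:2, D:185, E:72, F:208, G:100 → nearest is C
(2, 8) — d² to each: A:314, B:98, C:89, D:170, E:1, F:37, G:225 → nearest is E
Tally — C:3, E:1, G:1. C captures the most (3).

C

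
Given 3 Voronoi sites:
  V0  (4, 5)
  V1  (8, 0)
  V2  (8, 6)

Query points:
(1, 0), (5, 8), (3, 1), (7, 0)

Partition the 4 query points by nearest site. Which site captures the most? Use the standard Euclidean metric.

(1, 0) — d² to each: V0:34, V1:49, V2:85 → nearest is V0
(5, 8) — d² to each: V0:10, V1:73, V2:13 → nearest is V0
(3, 1) — d² to each: V0:17, V1:26, V2:50 → nearest is V0
(7, 0) — d² to each: V0:34, V1:1, V2:37 → nearest is V1
Tally — V0:3, V1:1. V0 captures the most (3).

V0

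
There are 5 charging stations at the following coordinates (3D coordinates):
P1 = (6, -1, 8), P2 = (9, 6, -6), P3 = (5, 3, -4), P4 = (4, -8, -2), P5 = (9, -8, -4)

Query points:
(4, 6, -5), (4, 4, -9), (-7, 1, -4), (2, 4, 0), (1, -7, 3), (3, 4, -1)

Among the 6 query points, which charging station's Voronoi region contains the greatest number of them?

(4, 6, -5) — d² to each: P1:222, P2:26, P3:11, P4:205, P5:222 → nearest is P3
(4, 4, -9) — d² to each: P1:318, P2:38, P3:27, P4:193, P5:194 → nearest is P3
(-7, 1, -4) — d² to each: P1:317, P2:285, P3:148, P4:206, P5:337 → nearest is P3
(2, 4, 0) — d² to each: P1:105, P2:89, P3:26, P4:152, P5:209 → nearest is P3
(1, -7, 3) — d² to each: P1:86, P2:314, P3:165, P4:35, P5:114 → nearest is P4
(3, 4, -1) — d² to each: P1:115, P2:65, P3:14, P4:146, P5:189 → nearest is P3
Tally — P3:5, P4:1. P3 captures the most (5).

P3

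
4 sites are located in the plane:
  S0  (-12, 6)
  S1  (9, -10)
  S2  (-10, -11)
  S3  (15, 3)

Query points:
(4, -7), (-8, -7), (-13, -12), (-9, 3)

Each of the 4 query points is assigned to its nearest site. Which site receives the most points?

S2

(4, -7) — d² to each: S0:425, S1:34, S2:212, S3:221 → nearest is S1
(-8, -7) — d² to each: S0:185, S1:298, S2:20, S3:629 → nearest is S2
(-13, -12) — d² to each: S0:325, S1:488, S2:10, S3:1009 → nearest is S2
(-9, 3) — d² to each: S0:18, S1:493, S2:197, S3:576 → nearest is S0
Tally — S0:1, S1:1, S2:2. S2 captures the most (2).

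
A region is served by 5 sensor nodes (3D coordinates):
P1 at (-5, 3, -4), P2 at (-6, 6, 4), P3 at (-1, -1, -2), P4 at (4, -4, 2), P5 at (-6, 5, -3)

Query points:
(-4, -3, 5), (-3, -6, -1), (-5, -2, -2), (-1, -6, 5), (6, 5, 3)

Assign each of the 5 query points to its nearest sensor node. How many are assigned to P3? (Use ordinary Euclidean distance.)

3

(-4, -3, 5) — d² to each: P1:118, P2:86, P3:62, P4:74, P5:132 → nearest is P3
(-3, -6, -1) — d² to each: P1:94, P2:178, P3:30, P4:62, P5:134 → nearest is P3
(-5, -2, -2) — d² to each: P1:29, P2:101, P3:17, P4:101, P5:51 → nearest is P3
(-1, -6, 5) — d² to each: P1:178, P2:170, P3:74, P4:38, P5:210 → nearest is P4
(6, 5, 3) — d² to each: P1:174, P2:146, P3:110, P4:86, P5:180 → nearest is P4
3 of the 5 points have P3 as nearest.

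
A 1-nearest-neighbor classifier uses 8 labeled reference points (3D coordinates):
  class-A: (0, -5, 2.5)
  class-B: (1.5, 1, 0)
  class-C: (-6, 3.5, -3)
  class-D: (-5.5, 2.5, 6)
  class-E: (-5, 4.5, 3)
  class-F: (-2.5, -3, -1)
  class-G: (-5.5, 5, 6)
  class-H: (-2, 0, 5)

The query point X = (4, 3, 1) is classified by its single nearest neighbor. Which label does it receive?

class-B

Squared Euclidean distances:
d²(X, class-A) = 16 + 64 + 2.25 = 82.25
d²(X, class-B) = 6.25 + 4 + 1 = 11.25
d²(X, class-C) = 100 + 0.25 + 16 = 116.25
d²(X, class-D) = 90.25 + 0.25 + 25 = 115.5
d²(X, class-E) = 81 + 2.25 + 4 = 87.25
d²(X, class-F) = 42.25 + 36 + 4 = 82.25
d²(X, class-G) = 90.25 + 4 + 25 = 119.25
d²(X, class-H) = 36 + 9 + 16 = 61
class-B is nearest.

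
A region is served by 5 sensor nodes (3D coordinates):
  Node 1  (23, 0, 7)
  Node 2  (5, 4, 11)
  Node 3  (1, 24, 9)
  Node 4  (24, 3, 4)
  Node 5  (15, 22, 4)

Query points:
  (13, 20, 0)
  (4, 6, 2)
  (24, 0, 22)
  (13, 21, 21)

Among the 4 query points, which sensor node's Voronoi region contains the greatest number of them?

Node 5

(13, 20, 0) — d² to each: Node 1:549, Node 2:441, Node 3:241, Node 4:426, Node 5:24 → nearest is Node 5
(4, 6, 2) — d² to each: Node 1:422, Node 2:86, Node 3:382, Node 4:413, Node 5:381 → nearest is Node 2
(24, 0, 22) — d² to each: Node 1:226, Node 2:498, Node 3:1274, Node 4:333, Node 5:889 → nearest is Node 1
(13, 21, 21) — d² to each: Node 1:737, Node 2:453, Node 3:297, Node 4:734, Node 5:294 → nearest is Node 5
Tally — Node 1:1, Node 2:1, Node 5:2. Node 5 captures the most (2).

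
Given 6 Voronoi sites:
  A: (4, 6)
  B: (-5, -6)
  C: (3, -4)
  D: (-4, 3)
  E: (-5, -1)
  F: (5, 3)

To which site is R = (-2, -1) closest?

Compare squared distances (the ordering matches that of the actual distances):
|RA|² = 36 + 49 = 85
|RB|² = 9 + 25 = 34
|RC|² = 25 + 9 = 34
|RD|² = 4 + 16 = 20
|RE|² = 9 + 0 = 9
|RF|² = 49 + 16 = 65
Minimum is at E.

E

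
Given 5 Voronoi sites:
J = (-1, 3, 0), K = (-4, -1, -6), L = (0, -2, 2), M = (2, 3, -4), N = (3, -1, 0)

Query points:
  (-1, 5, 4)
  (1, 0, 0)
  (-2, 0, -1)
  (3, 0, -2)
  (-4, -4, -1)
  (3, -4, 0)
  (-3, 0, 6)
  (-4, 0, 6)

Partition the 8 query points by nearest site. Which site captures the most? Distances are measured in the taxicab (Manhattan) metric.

(-1, 5, 4) — d to each: J:6, K:19, L:10, M:13, N:14 → nearest is J
(1, 0, 0) — d to each: J:5, K:12, L:5, M:8, N:3 → nearest is N
(-2, 0, -1) — d to each: J:5, K:8, L:7, M:10, N:7 → nearest is J
(3, 0, -2) — d to each: J:9, K:12, L:9, M:6, N:3 → nearest is N
(-4, -4, -1) — d to each: J:11, K:8, L:9, M:16, N:11 → nearest is K
(3, -4, 0) — d to each: J:11, K:16, L:7, M:12, N:3 → nearest is N
(-3, 0, 6) — d to each: J:11, K:14, L:9, M:18, N:13 → nearest is L
(-4, 0, 6) — d to each: J:12, K:13, L:10, M:19, N:14 → nearest is L
Tally — J:2, K:1, L:2, N:3. N captures the most (3).

N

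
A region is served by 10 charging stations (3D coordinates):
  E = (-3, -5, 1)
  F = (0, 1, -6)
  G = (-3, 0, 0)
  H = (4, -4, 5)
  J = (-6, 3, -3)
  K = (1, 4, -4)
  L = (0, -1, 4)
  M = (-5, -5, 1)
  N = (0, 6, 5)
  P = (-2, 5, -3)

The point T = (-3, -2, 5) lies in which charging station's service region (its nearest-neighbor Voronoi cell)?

Since √ is increasing, it suffices to compare squared distances:
|TE|² = 0 + 9 + 16 = 25
|TF|² = 9 + 9 + 121 = 139
|TG|² = 0 + 4 + 25 = 29
|TH|² = 49 + 4 + 0 = 53
|TJ|² = 9 + 25 + 64 = 98
|TK|² = 16 + 36 + 81 = 133
|TL|² = 9 + 1 + 1 = 11
|TM|² = 4 + 9 + 16 = 29
|TN|² = 9 + 64 + 0 = 73
|TP|² = 1 + 49 + 64 = 114
Minimum is at L.

L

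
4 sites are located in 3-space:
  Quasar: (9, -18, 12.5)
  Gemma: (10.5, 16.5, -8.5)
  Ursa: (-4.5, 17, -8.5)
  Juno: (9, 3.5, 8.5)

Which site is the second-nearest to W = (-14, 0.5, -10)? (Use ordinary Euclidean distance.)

Since √ is increasing, it suffices to compare squared distances:
d²(W, Quasar) = (-14−9)² + (0.5−(-18))² + (-10−12.5)² = 529 + 342.25 + 506.25 = 1377.5
d²(W, Gemma) = (-14−10.5)² + (0.5−16.5)² + (-10−(-8.5))² = 600.25 + 256 + 2.25 = 858.5
d²(W, Ursa) = (-14−(-4.5))² + (0.5−17)² + (-10−(-8.5))² = 90.25 + 272.25 + 2.25 = 364.75
d²(W, Juno) = (-14−9)² + (0.5−3.5)² + (-10−8.5)² = 529 + 9 + 342.25 = 880.25
Sorted ascending: Ursa, Gemma, Juno, … — the second-nearest is Gemma.

Gemma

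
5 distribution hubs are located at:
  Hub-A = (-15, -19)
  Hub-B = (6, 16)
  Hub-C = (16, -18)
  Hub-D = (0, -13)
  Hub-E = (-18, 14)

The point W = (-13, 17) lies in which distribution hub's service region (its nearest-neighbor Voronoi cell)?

Hub-E

Compare squared distances (the ordering matches that of the actual distances):
d²(W, Hub-A) = (-13−(-15))² + (17−(-19))² = 4 + 1296 = 1300
d²(W, Hub-B) = (-13−6)² + (17−16)² = 361 + 1 = 362
d²(W, Hub-C) = (-13−16)² + (17−(-18))² = 841 + 1225 = 2066
d²(W, Hub-D) = (-13−0)² + (17−(-13))² = 169 + 900 = 1069
d²(W, Hub-E) = (-13−(-18))² + (17−14)² = 25 + 9 = 34
Hub-E is nearest.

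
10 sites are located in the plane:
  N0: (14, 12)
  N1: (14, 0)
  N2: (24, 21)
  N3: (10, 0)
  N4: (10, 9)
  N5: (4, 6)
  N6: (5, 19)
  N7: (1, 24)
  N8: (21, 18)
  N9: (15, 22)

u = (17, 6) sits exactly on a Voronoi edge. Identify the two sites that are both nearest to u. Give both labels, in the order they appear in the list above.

Squared distances from u to each site:
|uN0|² = 9 + 36 = 45
|uN1|² = 9 + 36 = 45
|uN2|² = 49 + 225 = 274
|uN3|² = 49 + 36 = 85
|uN4|² = 49 + 9 = 58
|uN5|² = 169 + 0 = 169
|uN6|² = 144 + 169 = 313
|uN7|² = 256 + 324 = 580
|uN8|² = 16 + 144 = 160
|uN9|² = 4 + 256 = 260
u is equidistant from N0 and N1 (both at squared distance 45), and every other site is strictly farther — so u lies on the N0–N1 Voronoi edge.

N0 and N1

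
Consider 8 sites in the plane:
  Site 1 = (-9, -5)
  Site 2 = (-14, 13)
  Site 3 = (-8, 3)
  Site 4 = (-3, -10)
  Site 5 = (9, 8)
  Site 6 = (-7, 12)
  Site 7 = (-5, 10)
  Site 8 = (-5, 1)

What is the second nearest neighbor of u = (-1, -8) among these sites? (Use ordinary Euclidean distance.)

Site 1

Compare squared distances (the ordering matches that of the actual distances):
d²(u, Site 1) = 64 + 9 = 73
d²(u, Site 2) = 169 + 441 = 610
d²(u, Site 3) = 49 + 121 = 170
d²(u, Site 4) = 4 + 4 = 8
d²(u, Site 5) = 100 + 256 = 356
d²(u, Site 6) = 36 + 400 = 436
d²(u, Site 7) = 16 + 324 = 340
d²(u, Site 8) = 16 + 81 = 97
Sorted ascending: Site 4, Site 1, Site 8, … — the second-nearest is Site 1.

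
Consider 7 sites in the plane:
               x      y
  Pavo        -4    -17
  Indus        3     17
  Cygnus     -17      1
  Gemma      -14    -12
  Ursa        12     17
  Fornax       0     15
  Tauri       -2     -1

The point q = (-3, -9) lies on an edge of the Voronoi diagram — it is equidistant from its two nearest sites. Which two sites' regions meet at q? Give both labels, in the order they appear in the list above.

Squared distances from q to each site:
d²(q, Pavo) = 1 + 64 = 65
d²(q, Indus) = 36 + 676 = 712
d²(q, Cygnus) = 196 + 100 = 296
d²(q, Gemma) = 121 + 9 = 130
d²(q, Ursa) = 225 + 676 = 901
d²(q, Fornax) = 9 + 576 = 585
d²(q, Tauri) = 1 + 64 = 65
q is equidistant from Pavo and Tauri (both at squared distance 65), and every other site is strictly farther — so q lies on the Pavo–Tauri Voronoi edge.

Pavo and Tauri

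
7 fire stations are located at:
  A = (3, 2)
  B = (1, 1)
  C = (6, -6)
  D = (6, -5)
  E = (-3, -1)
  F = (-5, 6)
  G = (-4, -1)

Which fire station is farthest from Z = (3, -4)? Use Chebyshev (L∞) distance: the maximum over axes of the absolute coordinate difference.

F

d(Z,A) = max(0, 6) = 6
d(Z,B) = max(2, 5) = 5
d(Z,C) = max(3, 2) = 3
d(Z,D) = max(3, 1) = 3
d(Z,E) = max(6, 3) = 6
d(Z,F) = max(8, 10) = 10
d(Z,G) = max(7, 3) = 7
The largest is to F.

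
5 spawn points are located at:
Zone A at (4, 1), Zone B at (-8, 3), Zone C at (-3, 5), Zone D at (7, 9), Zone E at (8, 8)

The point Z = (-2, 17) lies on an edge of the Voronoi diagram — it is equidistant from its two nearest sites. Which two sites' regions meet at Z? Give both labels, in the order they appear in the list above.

Squared distances from Z to each site:
d²(Z, Zone A) = 36 + 256 = 292
d²(Z, Zone B) = 36 + 196 = 232
d²(Z, Zone C) = 1 + 144 = 145
d²(Z, Zone D) = 81 + 64 = 145
d²(Z, Zone E) = 100 + 81 = 181
Z is equidistant from Zone C and Zone D (both at squared distance 145), and every other site is strictly farther — so Z lies on the Zone C–Zone D Voronoi edge.

Zone C and Zone D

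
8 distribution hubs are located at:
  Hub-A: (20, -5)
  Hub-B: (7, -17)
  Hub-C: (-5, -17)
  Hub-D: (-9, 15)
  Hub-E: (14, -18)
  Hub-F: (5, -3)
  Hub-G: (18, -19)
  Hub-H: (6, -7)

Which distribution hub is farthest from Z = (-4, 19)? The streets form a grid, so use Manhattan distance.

d(Z, Hub-A) = 24 + 24 = 48
d(Z, Hub-B) = 11 + 36 = 47
d(Z, Hub-C) = 1 + 36 = 37
d(Z, Hub-D) = 5 + 4 = 9
d(Z, Hub-E) = 18 + 37 = 55
d(Z, Hub-F) = 9 + 22 = 31
d(Z, Hub-G) = 22 + 38 = 60
d(Z, Hub-H) = 10 + 26 = 36
The largest is to Hub-G.

Hub-G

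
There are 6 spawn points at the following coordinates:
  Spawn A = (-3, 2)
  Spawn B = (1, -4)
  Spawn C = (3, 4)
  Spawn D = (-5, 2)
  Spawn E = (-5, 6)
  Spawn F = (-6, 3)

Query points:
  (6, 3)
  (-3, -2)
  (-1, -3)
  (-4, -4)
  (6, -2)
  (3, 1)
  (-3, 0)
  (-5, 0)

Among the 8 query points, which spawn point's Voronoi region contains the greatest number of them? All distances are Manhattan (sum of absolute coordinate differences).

Spawn B

(6, 3) — d to each: Spawn A:10, Spawn B:12, Spawn C:4, Spawn D:12, Spawn E:14, Spawn F:12 → nearest is Spawn C
(-3, -2) — d to each: Spawn A:4, Spawn B:6, Spawn C:12, Spawn D:6, Spawn E:10, Spawn F:8 → nearest is Spawn A
(-1, -3) — d to each: Spawn A:7, Spawn B:3, Spawn C:11, Spawn D:9, Spawn E:13, Spawn F:11 → nearest is Spawn B
(-4, -4) — d to each: Spawn A:7, Spawn B:5, Spawn C:15, Spawn D:7, Spawn E:11, Spawn F:9 → nearest is Spawn B
(6, -2) — d to each: Spawn A:13, Spawn B:7, Spawn C:9, Spawn D:15, Spawn E:19, Spawn F:17 → nearest is Spawn B
(3, 1) — d to each: Spawn A:7, Spawn B:7, Spawn C:3, Spawn D:9, Spawn E:13, Spawn F:11 → nearest is Spawn C
(-3, 0) — d to each: Spawn A:2, Spawn B:8, Spawn C:10, Spawn D:4, Spawn E:8, Spawn F:6 → nearest is Spawn A
(-5, 0) — d to each: Spawn A:4, Spawn B:10, Spawn C:12, Spawn D:2, Spawn E:6, Spawn F:4 → nearest is Spawn D
Tally — Spawn A:2, Spawn B:3, Spawn C:2, Spawn D:1. Spawn B captures the most (3).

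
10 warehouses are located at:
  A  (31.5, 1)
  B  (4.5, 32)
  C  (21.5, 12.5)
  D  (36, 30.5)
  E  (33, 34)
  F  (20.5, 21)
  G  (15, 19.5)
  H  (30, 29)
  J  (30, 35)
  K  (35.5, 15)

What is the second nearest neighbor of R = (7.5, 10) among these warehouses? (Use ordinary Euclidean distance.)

C

Compare squared distances (the ordering matches that of the actual distances):
|RA|² = (7.5−31.5)² + (10−1)² = 576 + 81 = 657
|RB|² = (7.5−4.5)² + (10−32)² = 9 + 484 = 493
|RC|² = (7.5−21.5)² + (10−12.5)² = 196 + 6.25 = 202.25
|RD|² = (7.5−36)² + (10−30.5)² = 812.25 + 420.25 = 1232.5
|RE|² = (7.5−33)² + (10−34)² = 650.25 + 576 = 1226.25
|RF|² = (7.5−20.5)² + (10−21)² = 169 + 121 = 290
|RG|² = (7.5−15)² + (10−19.5)² = 56.25 + 90.25 = 146.5
|RH|² = (7.5−30)² + (10−29)² = 506.25 + 361 = 867.25
|RJ|² = (7.5−30)² + (10−35)² = 506.25 + 625 = 1131.25
|RK|² = (7.5−35.5)² + (10−15)² = 784 + 25 = 809
Sorted ascending: G, C, F, … — the second-nearest is C.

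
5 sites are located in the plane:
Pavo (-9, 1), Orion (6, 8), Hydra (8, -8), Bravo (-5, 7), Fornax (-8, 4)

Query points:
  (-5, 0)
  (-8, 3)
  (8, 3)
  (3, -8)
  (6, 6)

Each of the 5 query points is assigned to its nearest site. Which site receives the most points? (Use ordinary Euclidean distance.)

(-5, 0) — d² to each: Pavo:17, Orion:185, Hydra:233, Bravo:49, Fornax:25 → nearest is Pavo
(-8, 3) — d² to each: Pavo:5, Orion:221, Hydra:377, Bravo:25, Fornax:1 → nearest is Fornax
(8, 3) — d² to each: Pavo:293, Orion:29, Hydra:121, Bravo:185, Fornax:257 → nearest is Orion
(3, -8) — d² to each: Pavo:225, Orion:265, Hydra:25, Bravo:289, Fornax:265 → nearest is Hydra
(6, 6) — d² to each: Pavo:250, Orion:4, Hydra:200, Bravo:122, Fornax:200 → nearest is Orion
Tally — Pavo:1, Orion:2, Hydra:1, Fornax:1. Orion captures the most (2).

Orion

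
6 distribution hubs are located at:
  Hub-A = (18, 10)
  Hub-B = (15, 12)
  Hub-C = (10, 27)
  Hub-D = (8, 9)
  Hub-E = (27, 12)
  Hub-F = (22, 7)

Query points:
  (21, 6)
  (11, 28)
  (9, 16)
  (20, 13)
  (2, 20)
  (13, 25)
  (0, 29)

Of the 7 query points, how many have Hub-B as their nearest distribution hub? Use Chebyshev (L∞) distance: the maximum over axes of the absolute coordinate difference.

(21, 6) — d to each: Hub-A:4, Hub-B:6, Hub-C:21, Hub-D:13, Hub-E:6, Hub-F:1 → nearest is Hub-F
(11, 28) — d to each: Hub-A:18, Hub-B:16, Hub-C:1, Hub-D:19, Hub-E:16, Hub-F:21 → nearest is Hub-C
(9, 16) — d to each: Hub-A:9, Hub-B:6, Hub-C:11, Hub-D:7, Hub-E:18, Hub-F:13 → nearest is Hub-B
(20, 13) — d to each: Hub-A:3, Hub-B:5, Hub-C:14, Hub-D:12, Hub-E:7, Hub-F:6 → nearest is Hub-A
(2, 20) — d to each: Hub-A:16, Hub-B:13, Hub-C:8, Hub-D:11, Hub-E:25, Hub-F:20 → nearest is Hub-C
(13, 25) — d to each: Hub-A:15, Hub-B:13, Hub-C:3, Hub-D:16, Hub-E:14, Hub-F:18 → nearest is Hub-C
(0, 29) — d to each: Hub-A:19, Hub-B:17, Hub-C:10, Hub-D:20, Hub-E:27, Hub-F:22 → nearest is Hub-C
1 of the 7 points has Hub-B as nearest.

1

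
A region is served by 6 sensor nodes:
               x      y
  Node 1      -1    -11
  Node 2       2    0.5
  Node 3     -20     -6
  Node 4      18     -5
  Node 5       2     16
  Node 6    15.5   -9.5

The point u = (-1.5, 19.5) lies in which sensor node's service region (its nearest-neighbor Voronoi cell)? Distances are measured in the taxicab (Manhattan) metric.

d(u, Node 1) = |-1.5−(-1)| + |19.5−(-11)| = 0.5 + 30.5 = 31
d(u, Node 2) = |-1.5−2| + |19.5−0.5| = 3.5 + 19 = 22.5
d(u, Node 3) = |-1.5−(-20)| + |19.5−(-6)| = 18.5 + 25.5 = 44
d(u, Node 4) = |-1.5−18| + |19.5−(-5)| = 19.5 + 24.5 = 44
d(u, Node 5) = |-1.5−2| + |19.5−16| = 3.5 + 3.5 = 7
d(u, Node 6) = |-1.5−15.5| + |19.5−(-9.5)| = 17 + 29 = 46
The smallest is to Node 5, so u lies in the Voronoi region of Node 5.

Node 5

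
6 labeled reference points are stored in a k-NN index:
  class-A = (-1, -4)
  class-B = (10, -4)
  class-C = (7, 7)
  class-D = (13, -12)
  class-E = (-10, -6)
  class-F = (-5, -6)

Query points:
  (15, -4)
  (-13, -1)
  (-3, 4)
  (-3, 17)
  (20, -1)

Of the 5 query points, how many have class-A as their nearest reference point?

1

(15, -4) — d² to each: class-A:256, class-B:25, class-C:185, class-D:68, class-E:629, class-F:404 → nearest is class-B
(-13, -1) — d² to each: class-A:153, class-B:538, class-C:464, class-D:797, class-E:34, class-F:89 → nearest is class-E
(-3, 4) — d² to each: class-A:68, class-B:233, class-C:109, class-D:512, class-E:149, class-F:104 → nearest is class-A
(-3, 17) — d² to each: class-A:445, class-B:610, class-C:200, class-D:1097, class-E:578, class-F:533 → nearest is class-C
(20, -1) — d² to each: class-A:450, class-B:109, class-C:233, class-D:170, class-E:925, class-F:650 → nearest is class-B
1 of the 5 points has class-A as nearest.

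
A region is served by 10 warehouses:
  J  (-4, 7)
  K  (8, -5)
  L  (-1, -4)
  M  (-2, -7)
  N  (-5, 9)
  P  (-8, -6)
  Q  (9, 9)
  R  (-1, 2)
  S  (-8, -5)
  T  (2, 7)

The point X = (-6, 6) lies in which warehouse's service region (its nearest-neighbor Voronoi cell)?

J

Compare squared distances (the ordering matches that of the actual distances):
|XJ|² = (-6−(-4))² + (6−7)² = 4 + 1 = 5
|XK|² = (-6−8)² + (6−(-5))² = 196 + 121 = 317
|XL|² = (-6−(-1))² + (6−(-4))² = 25 + 100 = 125
|XM|² = (-6−(-2))² + (6−(-7))² = 16 + 169 = 185
|XN|² = (-6−(-5))² + (6−9)² = 1 + 9 = 10
|XP|² = (-6−(-8))² + (6−(-6))² = 4 + 144 = 148
|XQ|² = (-6−9)² + (6−9)² = 225 + 9 = 234
|XR|² = (-6−(-1))² + (6−2)² = 25 + 16 = 41
|XS|² = (-6−(-8))² + (6−(-5))² = 4 + 121 = 125
|XT|² = (-6−2)² + (6−7)² = 64 + 1 = 65
Minimum is at J.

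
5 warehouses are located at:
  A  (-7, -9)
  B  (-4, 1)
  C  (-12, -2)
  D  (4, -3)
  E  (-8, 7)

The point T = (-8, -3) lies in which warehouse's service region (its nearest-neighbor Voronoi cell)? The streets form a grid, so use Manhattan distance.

C

d(T,A) = |-8−(-7)| + |-3−(-9)| = 1 + 6 = 7
d(T,B) = |-8−(-4)| + |-3−1| = 4 + 4 = 8
d(T,C) = |-8−(-12)| + |-3−(-2)| = 4 + 1 = 5
d(T,D) = |-8−4| + |-3−(-3)| = 12 + 0 = 12
d(T,E) = |-8−(-8)| + |-3−7| = 0 + 10 = 10
The smallest is to C, so T lies in the Voronoi region of C.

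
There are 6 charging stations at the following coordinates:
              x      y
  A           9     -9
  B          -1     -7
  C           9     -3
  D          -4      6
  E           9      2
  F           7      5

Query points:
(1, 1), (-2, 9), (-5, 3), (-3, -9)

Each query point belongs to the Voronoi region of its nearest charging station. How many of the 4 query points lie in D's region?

3

(1, 1) — d² to each: A:164, B:68, C:80, D:50, E:65, F:52 → nearest is D
(-2, 9) — d² to each: A:445, B:257, C:265, D:13, E:170, F:97 → nearest is D
(-5, 3) — d² to each: A:340, B:116, C:232, D:10, E:197, F:148 → nearest is D
(-3, -9) — d² to each: A:144, B:8, C:180, D:226, E:265, F:296 → nearest is B
3 of the 4 points have D as nearest.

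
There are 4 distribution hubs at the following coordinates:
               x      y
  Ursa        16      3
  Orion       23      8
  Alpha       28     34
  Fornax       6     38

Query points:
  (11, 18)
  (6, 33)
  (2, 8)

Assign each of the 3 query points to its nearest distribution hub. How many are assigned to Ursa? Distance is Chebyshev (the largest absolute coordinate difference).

(11, 18) — d to each: Ursa:15, Orion:12, Alpha:17, Fornax:20 → nearest is Orion
(6, 33) — d to each: Ursa:30, Orion:25, Alpha:22, Fornax:5 → nearest is Fornax
(2, 8) — d to each: Ursa:14, Orion:21, Alpha:26, Fornax:30 → nearest is Ursa
1 of the 3 points has Ursa as nearest.

1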